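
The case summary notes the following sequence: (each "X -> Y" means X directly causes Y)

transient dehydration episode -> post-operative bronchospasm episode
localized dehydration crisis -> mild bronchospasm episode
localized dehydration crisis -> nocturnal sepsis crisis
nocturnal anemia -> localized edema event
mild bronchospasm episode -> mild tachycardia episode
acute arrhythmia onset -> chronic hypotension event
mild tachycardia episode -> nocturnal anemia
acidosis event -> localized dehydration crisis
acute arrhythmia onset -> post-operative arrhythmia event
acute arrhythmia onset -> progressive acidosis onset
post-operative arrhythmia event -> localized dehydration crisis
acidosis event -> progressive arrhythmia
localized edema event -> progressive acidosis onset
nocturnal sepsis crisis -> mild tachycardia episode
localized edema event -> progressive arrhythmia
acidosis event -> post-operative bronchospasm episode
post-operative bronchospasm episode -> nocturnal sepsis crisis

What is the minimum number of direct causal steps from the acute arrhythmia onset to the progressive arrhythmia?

7

Shortest chain: the acute arrhythmia onset → the post-operative arrhythmia event → the localized dehydration crisis → the mild bronchospasm episode → the mild tachycardia episode → the nocturnal anemia → the localized edema event → the progressive arrhythmia.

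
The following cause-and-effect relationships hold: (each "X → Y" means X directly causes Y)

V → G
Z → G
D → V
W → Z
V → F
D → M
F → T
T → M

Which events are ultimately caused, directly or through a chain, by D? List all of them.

F, G, M, T, V

Direct effects: V, M.
2 steps out: F, G.
3 steps out: T.
Not reachable from it: W, Z.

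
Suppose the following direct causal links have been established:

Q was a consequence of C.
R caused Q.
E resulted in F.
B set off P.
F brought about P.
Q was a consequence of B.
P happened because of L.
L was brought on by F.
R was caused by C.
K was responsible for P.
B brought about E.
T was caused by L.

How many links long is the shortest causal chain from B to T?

Shortest chain: B → E → F → L → T.

4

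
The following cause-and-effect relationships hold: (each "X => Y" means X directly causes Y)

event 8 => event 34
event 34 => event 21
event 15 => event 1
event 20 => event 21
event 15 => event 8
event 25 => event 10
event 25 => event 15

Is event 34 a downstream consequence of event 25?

Yes

There is a causal chain: event 25 → event 15 → event 8 → event 34.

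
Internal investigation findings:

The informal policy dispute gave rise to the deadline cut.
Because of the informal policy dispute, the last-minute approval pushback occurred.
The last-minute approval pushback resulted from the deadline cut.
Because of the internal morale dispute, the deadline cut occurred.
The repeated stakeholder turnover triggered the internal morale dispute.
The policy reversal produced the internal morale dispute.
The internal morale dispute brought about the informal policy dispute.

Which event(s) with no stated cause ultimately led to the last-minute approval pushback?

Tracing upstream from the last-minute approval pushback: the last-minute approval pushback ← the informal policy dispute ← the internal morale dispute ← the repeated stakeholder turnover.
A separate upstream branch: the last-minute approval pushback ← the informal policy dispute ← the internal morale dispute ← the policy reversal.
Each of those chain origins has no stated cause.

the policy reversal, the repeated stakeholder turnover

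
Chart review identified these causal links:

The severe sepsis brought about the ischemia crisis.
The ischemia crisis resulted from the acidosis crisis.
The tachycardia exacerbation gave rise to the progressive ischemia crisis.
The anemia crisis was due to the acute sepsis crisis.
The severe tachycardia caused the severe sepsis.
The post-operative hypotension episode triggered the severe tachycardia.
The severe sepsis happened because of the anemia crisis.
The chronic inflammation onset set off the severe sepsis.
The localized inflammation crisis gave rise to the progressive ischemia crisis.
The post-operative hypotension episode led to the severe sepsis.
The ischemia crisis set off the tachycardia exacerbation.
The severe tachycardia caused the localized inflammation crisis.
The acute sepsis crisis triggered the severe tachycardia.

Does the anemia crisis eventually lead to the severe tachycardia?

No

The anemia crisis leads to the severe sepsis, the ischemia crisis, the tachycardia exacerbation, the progressive ischemia crisis; the severe tachycardia is not among them.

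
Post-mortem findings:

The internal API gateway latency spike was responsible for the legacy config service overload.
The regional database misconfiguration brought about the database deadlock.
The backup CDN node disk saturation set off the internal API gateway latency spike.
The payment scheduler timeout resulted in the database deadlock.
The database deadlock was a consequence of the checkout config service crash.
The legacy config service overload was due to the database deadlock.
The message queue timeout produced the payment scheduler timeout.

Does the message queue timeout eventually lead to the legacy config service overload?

Yes

There is a causal chain: the message queue timeout → the payment scheduler timeout → the database deadlock → the legacy config service overload.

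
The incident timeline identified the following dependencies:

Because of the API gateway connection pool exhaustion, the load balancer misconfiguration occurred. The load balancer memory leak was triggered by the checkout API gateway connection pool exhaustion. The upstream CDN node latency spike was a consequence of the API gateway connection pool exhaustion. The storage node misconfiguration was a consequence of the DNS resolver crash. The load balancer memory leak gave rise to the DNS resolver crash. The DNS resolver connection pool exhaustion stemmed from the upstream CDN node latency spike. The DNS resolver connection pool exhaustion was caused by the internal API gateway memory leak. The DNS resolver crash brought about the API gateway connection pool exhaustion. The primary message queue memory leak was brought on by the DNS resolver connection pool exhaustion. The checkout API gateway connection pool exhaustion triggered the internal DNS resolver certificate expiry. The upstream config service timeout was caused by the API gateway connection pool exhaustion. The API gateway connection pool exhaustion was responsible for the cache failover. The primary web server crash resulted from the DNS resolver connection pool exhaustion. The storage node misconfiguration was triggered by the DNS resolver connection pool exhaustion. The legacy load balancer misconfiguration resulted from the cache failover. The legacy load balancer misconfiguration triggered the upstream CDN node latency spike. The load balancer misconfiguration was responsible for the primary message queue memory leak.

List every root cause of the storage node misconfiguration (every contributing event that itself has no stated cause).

the checkout API gateway connection pool exhaustion, the internal API gateway memory leak

Tracing upstream from the storage node misconfiguration: the storage node misconfiguration ← the DNS resolver crash ← the load balancer memory leak ← the checkout API gateway connection pool exhaustion.
A separate upstream branch: the storage node misconfiguration ← the DNS resolver connection pool exhaustion ← the internal API gateway memory leak.
Each of those chain origins has no stated cause.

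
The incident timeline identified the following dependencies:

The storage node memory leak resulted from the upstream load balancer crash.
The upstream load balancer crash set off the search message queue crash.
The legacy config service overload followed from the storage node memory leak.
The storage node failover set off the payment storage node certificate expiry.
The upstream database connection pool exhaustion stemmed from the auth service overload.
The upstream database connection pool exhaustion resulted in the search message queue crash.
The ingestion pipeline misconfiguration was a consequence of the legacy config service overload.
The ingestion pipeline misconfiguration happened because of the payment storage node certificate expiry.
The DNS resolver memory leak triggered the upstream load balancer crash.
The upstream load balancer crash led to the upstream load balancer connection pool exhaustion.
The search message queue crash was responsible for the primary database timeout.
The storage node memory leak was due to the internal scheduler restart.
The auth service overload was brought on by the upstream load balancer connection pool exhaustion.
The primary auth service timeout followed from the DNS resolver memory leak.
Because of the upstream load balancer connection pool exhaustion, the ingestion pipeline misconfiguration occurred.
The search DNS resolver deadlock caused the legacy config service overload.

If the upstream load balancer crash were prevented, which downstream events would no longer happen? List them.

the auth service overload, the primary database timeout, the search message queue crash, the upstream database connection pool exhaustion, the upstream load balancer connection pool exhaustion

Downstream of the upstream load balancer crash: the upstream load balancer connection pool exhaustion, the auth service overload, the upstream database connection pool exhaustion, the search message queue crash, the primary database timeout, the storage node memory leak, the legacy config service overload, the ingestion pipeline misconfiguration.
Of those, still caused via another path: the storage node memory leak, the legacy config service overload, the ingestion pipeline misconfiguration.
The remainder have no surviving cause.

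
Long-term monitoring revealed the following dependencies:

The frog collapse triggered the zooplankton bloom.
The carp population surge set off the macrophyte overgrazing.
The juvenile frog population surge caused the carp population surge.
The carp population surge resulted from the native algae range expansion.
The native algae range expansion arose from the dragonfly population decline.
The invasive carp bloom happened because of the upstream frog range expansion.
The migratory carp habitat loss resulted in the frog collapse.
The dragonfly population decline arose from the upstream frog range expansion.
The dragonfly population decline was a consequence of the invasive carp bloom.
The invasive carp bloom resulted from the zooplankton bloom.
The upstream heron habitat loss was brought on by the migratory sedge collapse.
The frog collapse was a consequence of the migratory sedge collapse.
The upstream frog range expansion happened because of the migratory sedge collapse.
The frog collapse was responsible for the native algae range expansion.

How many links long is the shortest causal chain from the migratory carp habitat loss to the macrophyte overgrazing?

Shortest chain: the migratory carp habitat loss → the frog collapse → the native algae range expansion → the carp population surge → the macrophyte overgrazing.

4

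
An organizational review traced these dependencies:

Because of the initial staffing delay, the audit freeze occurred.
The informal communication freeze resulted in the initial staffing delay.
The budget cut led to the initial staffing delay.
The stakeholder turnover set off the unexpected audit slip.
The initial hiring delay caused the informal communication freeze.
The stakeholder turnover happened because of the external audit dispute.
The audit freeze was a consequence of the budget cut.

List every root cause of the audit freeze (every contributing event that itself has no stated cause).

Tracing upstream from the audit freeze: the audit freeze ← the initial staffing delay ← the informal communication freeze ← the initial hiring delay.
A separate upstream branch: the audit freeze ← the budget cut.
Each of those chain origins has no stated cause.

the budget cut, the initial hiring delay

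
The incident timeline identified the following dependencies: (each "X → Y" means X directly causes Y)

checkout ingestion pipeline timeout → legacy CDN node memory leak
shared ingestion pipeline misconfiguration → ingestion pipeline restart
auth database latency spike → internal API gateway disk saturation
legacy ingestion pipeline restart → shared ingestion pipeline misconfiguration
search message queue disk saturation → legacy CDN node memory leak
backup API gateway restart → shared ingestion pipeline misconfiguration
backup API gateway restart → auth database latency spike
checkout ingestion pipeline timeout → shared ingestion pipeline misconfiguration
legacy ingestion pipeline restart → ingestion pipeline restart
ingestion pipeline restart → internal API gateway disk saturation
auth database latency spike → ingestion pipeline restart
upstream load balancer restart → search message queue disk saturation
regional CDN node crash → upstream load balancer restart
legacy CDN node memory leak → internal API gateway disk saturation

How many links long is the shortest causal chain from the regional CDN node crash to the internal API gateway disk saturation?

4

Shortest chain: the regional CDN node crash → the upstream load balancer restart → the search message queue disk saturation → the legacy CDN node memory leak → the internal API gateway disk saturation.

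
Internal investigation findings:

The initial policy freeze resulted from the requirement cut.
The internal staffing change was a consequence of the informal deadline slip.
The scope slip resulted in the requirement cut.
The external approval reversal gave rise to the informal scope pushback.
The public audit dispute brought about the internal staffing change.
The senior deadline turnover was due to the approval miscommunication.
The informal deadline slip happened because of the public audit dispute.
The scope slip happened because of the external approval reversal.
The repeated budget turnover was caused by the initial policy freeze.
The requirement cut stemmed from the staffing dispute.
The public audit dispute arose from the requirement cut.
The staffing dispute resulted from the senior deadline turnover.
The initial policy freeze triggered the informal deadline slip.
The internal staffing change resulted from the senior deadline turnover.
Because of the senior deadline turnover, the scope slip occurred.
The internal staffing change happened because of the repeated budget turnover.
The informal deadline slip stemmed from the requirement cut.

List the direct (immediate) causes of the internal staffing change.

Upstream contributors include the approval miscommunication, the external approval reversal, the scope slip, the staffing dispute, the requirement cut, the initial policy freeze, but only the informal deadline slip, the public audit dispute, the repeated budget turnover, the senior deadline turnover feed directly into the internal staffing change.

the informal deadline slip, the public audit dispute, the repeated budget turnover, the senior deadline turnover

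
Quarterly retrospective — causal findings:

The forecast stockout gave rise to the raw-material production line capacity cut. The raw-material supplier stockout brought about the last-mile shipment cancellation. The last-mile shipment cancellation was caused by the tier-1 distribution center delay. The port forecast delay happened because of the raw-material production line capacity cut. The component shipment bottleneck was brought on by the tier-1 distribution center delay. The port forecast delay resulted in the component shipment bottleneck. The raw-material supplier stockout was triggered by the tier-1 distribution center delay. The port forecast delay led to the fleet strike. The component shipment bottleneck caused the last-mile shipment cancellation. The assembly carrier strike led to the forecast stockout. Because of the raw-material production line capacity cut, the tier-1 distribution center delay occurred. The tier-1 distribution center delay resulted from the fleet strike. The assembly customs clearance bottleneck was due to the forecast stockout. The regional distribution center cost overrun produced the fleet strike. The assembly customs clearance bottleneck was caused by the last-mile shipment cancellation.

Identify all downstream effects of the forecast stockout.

Direct effects: the raw-material production line capacity cut, the assembly customs clearance bottleneck.
2 steps out: the port forecast delay, the tier-1 distribution center delay.
3 steps out: the fleet strike, the raw-material supplier stockout, the component shipment bottleneck, the last-mile shipment cancellation.
Not reachable from it: the assembly carrier strike, the regional distribution center cost overrun.

the assembly customs clearance bottleneck, the component shipment bottleneck, the fleet strike, the last-mile shipment cancellation, the port forecast delay, the raw-material production line capacity cut, the raw-material supplier stockout, the tier-1 distribution center delay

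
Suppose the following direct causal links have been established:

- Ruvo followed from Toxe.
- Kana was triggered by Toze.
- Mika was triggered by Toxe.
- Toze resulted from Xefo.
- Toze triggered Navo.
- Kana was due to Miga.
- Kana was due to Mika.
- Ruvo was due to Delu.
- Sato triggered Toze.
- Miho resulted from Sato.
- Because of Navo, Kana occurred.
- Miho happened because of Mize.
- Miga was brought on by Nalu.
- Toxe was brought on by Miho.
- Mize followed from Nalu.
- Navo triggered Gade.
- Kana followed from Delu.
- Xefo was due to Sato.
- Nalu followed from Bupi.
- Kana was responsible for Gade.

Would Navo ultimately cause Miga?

No

Navo leads to Kana, Gade; Miga is not among them.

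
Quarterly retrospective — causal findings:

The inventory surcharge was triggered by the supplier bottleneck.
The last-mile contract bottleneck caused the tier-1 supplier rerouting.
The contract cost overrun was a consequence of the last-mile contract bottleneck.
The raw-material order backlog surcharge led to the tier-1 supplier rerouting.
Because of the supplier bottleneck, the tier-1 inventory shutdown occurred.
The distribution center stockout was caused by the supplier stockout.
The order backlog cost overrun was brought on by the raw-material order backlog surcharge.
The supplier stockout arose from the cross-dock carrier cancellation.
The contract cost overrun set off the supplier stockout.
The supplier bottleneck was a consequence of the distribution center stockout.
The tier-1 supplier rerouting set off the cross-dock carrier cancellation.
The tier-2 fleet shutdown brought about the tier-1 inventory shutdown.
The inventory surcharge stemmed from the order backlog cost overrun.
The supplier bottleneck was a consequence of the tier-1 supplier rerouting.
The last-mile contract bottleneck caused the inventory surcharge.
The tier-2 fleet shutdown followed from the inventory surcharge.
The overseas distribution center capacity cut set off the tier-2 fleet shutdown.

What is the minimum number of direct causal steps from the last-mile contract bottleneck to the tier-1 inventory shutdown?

3

Shortest chain: the last-mile contract bottleneck → the tier-1 supplier rerouting → the supplier bottleneck → the tier-1 inventory shutdown.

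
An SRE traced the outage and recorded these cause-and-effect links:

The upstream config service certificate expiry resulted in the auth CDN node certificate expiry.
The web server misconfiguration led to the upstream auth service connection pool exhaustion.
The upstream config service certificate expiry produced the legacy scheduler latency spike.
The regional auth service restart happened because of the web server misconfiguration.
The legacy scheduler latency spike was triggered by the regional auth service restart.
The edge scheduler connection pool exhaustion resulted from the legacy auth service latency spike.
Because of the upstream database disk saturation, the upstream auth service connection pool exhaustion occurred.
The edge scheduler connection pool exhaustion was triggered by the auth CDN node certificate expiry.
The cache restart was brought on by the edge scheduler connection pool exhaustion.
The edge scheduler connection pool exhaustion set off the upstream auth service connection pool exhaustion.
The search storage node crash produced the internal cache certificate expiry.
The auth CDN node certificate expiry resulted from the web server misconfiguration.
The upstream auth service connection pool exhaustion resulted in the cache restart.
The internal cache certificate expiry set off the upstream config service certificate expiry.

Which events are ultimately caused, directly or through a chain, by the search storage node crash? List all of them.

Direct effects: the internal cache certificate expiry.
2 steps out: the upstream config service certificate expiry.
3 steps out: the legacy scheduler latency spike, the auth CDN node certificate expiry.
4 steps out: the edge scheduler connection pool exhaustion.
5 steps out: the upstream auth service connection pool exhaustion, the cache restart.
Not reachable from it: the web server misconfiguration, the regional auth service restart, the upstream database disk saturation, the legacy auth service latency spike.

the auth CDN node certificate expiry, the cache restart, the edge scheduler connection pool exhaustion, the internal cache certificate expiry, the legacy scheduler latency spike, the upstream auth service connection pool exhaustion, the upstream config service certificate expiry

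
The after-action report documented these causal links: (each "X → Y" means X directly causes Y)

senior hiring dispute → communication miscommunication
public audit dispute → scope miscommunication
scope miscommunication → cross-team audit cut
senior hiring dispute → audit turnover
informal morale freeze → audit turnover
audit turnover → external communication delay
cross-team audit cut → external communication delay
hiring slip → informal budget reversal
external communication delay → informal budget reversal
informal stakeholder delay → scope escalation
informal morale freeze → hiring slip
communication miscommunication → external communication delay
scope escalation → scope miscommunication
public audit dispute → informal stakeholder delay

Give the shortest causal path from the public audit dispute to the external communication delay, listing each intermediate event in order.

the public audit dispute → the scope miscommunication → the cross-team audit cut → the external communication delay

the public audit dispute → the scope miscommunication
the scope miscommunication → the cross-team audit cut
the cross-team audit cut → the external communication delay
Length: 3 steps.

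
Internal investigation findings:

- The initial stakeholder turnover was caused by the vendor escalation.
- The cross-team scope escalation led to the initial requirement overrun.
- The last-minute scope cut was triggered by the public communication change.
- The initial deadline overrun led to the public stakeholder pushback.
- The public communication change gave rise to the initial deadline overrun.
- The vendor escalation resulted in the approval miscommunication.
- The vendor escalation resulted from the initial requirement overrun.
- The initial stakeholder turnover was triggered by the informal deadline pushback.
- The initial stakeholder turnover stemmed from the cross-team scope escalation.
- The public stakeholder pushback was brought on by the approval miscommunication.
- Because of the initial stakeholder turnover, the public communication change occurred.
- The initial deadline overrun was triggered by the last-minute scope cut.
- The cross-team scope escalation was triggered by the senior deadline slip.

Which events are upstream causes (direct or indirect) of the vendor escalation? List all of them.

the cross-team scope escalation, the initial requirement overrun, the senior deadline slip

Immediate cause of the vendor escalation: the initial requirement overrun.
Further upstream: the senior deadline slip, the cross-team scope escalation.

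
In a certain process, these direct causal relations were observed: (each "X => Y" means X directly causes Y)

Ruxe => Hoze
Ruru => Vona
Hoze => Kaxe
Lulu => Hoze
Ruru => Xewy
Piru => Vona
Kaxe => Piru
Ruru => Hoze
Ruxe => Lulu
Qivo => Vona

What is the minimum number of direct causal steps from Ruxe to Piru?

3

Shortest chain: Ruxe → Hoze → Kaxe → Piru.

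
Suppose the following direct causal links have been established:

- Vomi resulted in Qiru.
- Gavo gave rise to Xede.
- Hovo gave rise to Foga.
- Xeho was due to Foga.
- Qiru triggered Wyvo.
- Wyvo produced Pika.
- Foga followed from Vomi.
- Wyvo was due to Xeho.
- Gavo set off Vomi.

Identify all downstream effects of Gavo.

Direct effects: Vomi, Xede.
2 steps out: Qiru, Foga.
3 steps out: Xeho, Wyvo.
4 steps out: Pika.
Not reachable from it: Hovo.

Foga, Pika, Qiru, Vomi, Wyvo, Xede, Xeho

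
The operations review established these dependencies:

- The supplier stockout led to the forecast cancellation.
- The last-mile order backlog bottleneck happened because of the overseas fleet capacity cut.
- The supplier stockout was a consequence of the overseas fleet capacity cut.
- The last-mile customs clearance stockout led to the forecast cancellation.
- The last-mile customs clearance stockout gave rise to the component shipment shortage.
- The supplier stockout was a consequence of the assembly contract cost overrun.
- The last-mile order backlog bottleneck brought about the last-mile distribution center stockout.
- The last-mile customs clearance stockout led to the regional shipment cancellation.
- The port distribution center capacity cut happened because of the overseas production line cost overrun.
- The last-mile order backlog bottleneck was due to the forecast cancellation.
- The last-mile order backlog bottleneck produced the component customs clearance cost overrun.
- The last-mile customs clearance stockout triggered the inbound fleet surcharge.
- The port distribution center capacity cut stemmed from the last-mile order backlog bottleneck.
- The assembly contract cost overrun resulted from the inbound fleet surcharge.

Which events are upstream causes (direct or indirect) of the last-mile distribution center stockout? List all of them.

Immediate cause of the last-mile distribution center stockout: the last-mile order backlog bottleneck.
Further upstream: the last-mile customs clearance stockout, the inbound fleet surcharge, the overseas fleet capacity cut, the assembly contract cost overrun, the supplier stockout, the forecast cancellation.

the assembly contract cost overrun, the forecast cancellation, the inbound fleet surcharge, the last-mile customs clearance stockout, the last-mile order backlog bottleneck, the overseas fleet capacity cut, the supplier stockout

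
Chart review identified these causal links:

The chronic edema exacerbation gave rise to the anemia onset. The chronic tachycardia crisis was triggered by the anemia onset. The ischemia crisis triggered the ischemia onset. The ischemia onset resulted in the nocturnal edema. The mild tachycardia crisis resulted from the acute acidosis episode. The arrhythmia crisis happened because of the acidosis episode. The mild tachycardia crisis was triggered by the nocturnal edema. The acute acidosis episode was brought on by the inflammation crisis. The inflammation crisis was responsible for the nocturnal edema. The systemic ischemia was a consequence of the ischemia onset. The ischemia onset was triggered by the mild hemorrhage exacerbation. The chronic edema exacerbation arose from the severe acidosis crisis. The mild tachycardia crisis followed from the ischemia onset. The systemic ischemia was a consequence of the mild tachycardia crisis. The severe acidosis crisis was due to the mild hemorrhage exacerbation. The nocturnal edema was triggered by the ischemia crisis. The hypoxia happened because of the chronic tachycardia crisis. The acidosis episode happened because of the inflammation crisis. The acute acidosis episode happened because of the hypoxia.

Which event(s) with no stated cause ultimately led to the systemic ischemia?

the inflammation crisis, the ischemia crisis, the mild hemorrhage exacerbation

Tracing upstream from the systemic ischemia: the systemic ischemia ← the ischemia onset ← the mild hemorrhage exacerbation.
A separate upstream branch: the systemic ischemia ← the mild tachycardia crisis ← the nocturnal edema ← the inflammation crisis.
A separate upstream branch: the systemic ischemia ← the ischemia onset ← the ischemia crisis.
Each of those chain origins has no stated cause.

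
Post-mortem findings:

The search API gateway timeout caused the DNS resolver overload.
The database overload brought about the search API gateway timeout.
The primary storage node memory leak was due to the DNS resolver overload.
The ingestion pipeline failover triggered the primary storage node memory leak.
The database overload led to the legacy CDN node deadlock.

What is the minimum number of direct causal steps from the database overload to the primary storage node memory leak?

3

Shortest chain: the database overload → the search API gateway timeout → the DNS resolver overload → the primary storage node memory leak.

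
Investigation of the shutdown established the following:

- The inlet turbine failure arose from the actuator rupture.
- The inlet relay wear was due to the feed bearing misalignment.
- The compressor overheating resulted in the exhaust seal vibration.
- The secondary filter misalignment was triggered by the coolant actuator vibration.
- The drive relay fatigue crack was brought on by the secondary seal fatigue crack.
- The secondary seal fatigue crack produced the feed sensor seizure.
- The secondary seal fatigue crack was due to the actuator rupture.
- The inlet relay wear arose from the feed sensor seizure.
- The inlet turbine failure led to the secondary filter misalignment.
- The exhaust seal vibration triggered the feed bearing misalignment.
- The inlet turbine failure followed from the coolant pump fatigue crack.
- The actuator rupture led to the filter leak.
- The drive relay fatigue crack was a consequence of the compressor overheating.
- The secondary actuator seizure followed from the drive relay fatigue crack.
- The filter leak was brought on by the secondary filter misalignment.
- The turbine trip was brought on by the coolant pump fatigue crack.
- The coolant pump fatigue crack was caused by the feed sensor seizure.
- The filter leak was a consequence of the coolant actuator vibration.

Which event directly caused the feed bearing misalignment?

Upstream contributors include the compressor overheating, but only the exhaust seal vibration feeds directly into the feed bearing misalignment.

the exhaust seal vibration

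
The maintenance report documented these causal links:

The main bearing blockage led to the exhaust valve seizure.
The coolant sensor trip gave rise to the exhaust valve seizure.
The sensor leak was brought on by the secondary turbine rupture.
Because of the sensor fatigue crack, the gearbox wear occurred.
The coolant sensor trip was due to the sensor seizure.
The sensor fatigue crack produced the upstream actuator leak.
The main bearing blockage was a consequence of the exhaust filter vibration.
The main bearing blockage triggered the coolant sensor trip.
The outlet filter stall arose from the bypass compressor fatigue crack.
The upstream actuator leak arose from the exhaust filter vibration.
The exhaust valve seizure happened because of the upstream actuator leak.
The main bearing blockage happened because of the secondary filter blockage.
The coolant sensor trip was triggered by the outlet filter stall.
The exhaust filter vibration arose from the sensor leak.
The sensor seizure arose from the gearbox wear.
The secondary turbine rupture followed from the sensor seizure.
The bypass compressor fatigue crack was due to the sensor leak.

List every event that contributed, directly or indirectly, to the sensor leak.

Immediate cause of the sensor leak: the secondary turbine rupture.
Further upstream: the sensor fatigue crack, the gearbox wear, the sensor seizure.

the gearbox wear, the secondary turbine rupture, the sensor fatigue crack, the sensor seizure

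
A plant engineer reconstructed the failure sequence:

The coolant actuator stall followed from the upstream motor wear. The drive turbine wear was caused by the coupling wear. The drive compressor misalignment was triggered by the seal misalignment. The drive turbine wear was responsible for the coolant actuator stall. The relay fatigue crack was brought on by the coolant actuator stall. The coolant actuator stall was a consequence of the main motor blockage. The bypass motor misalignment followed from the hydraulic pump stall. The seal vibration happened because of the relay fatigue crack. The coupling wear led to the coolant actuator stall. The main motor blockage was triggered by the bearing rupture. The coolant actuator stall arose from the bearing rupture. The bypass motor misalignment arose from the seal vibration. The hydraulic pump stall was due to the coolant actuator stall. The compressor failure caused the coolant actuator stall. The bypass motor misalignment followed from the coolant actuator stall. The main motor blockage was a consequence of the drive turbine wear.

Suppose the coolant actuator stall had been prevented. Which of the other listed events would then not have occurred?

the bypass motor misalignment, the hydraulic pump stall, the relay fatigue crack, the seal vibration

Downstream of the coolant actuator stall: the relay fatigue crack, the hydraulic pump stall, the seal vibration, the bypass motor misalignment.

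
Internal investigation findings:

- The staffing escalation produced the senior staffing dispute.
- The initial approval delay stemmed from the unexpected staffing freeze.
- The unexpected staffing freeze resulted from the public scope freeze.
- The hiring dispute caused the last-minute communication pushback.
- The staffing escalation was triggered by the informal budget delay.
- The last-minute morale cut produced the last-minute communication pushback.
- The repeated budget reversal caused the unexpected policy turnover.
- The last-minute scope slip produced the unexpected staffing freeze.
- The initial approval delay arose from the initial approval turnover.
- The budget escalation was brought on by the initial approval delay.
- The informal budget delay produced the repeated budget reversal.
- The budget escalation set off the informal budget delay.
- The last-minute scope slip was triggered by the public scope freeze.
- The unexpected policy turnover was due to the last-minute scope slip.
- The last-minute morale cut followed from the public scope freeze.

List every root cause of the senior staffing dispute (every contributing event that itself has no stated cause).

Tracing upstream from the senior staffing dispute: the senior staffing dispute ← the staffing escalation ← the informal budget delay ← the budget escalation ← the initial approval delay ← the initial approval turnover.
A separate upstream branch: the senior staffing dispute ← the staffing escalation ← the informal budget delay ← the budget escalation ← the initial approval delay ← the unexpected staffing freeze ← the public scope freeze.
Each of those chain origins has no stated cause.

the initial approval turnover, the public scope freeze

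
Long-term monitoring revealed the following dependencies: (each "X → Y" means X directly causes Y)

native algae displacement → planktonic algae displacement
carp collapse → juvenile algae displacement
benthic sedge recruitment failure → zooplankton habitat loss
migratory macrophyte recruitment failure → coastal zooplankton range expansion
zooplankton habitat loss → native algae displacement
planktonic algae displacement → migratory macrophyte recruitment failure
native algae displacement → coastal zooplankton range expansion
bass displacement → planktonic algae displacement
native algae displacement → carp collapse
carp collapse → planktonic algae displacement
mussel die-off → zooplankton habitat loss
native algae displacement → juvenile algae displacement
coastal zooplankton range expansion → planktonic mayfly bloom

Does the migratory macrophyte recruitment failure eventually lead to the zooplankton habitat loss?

The migratory macrophyte recruitment failure leads to the coastal zooplankton range expansion, the planktonic mayfly bloom; the zooplankton habitat loss is not among them.

No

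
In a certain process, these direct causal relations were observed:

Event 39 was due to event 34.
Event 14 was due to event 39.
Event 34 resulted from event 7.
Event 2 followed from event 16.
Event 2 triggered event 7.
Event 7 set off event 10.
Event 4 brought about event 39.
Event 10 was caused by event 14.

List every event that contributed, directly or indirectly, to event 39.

Immediate causes of event 39: event 34, event 4.
Further upstream: event 16, event 2, event 7.

event 16, event 2, event 34, event 4, event 7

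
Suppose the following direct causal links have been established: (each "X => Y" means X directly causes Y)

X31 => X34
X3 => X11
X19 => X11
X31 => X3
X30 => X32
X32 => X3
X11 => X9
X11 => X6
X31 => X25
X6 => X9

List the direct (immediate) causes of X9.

Upstream contributors include X31, X30, X32, X3, X19, but only X11, X6 feed directly into X9.

X11, X6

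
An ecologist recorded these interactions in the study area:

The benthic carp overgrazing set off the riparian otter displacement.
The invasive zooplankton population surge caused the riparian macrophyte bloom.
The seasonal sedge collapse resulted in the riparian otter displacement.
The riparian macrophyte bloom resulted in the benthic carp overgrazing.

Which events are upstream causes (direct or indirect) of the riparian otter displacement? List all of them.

Immediate causes of the riparian otter displacement: the seasonal sedge collapse, the benthic carp overgrazing.
Further upstream: the invasive zooplankton population surge, the riparian macrophyte bloom.

the benthic carp overgrazing, the invasive zooplankton population surge, the riparian macrophyte bloom, the seasonal sedge collapse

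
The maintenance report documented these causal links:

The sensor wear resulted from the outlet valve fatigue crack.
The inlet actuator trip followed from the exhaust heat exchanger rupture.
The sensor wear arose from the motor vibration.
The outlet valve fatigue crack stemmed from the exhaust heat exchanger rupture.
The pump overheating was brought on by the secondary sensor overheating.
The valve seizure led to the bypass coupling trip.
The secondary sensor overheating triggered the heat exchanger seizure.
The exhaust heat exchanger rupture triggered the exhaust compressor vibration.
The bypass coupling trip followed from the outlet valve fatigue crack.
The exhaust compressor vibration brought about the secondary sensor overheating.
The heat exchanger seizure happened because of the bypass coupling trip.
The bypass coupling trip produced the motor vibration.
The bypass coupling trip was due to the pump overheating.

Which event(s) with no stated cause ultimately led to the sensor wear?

Tracing upstream from the sensor wear: the sensor wear ← the outlet valve fatigue crack ← the exhaust heat exchanger rupture.
A separate upstream branch: the sensor wear ← the motor vibration ← the bypass coupling trip ← the valve seizure.
Each of those chain origins has no stated cause.

the exhaust heat exchanger rupture, the valve seizure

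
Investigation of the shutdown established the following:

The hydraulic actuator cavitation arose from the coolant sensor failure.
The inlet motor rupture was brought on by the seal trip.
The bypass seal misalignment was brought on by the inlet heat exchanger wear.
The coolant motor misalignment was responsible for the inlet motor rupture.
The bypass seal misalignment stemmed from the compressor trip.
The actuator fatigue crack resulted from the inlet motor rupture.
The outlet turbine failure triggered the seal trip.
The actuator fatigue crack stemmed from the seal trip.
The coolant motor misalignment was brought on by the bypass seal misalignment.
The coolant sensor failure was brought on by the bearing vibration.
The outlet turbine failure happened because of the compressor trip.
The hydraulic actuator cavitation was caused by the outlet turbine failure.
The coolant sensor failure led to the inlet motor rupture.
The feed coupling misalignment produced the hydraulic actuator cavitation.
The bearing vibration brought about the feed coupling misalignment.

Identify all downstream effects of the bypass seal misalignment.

Direct effects: the coolant motor misalignment.
2 steps out: the inlet motor rupture.
3 steps out: the actuator fatigue crack.
Not reachable from it: the compressor trip, the outlet turbine failure, the inlet heat exchanger wear, the bearing vibration, the feed coupling misalignment, the coolant sensor failure, the seal trip, the hydraulic actuator cavitation.

the actuator fatigue crack, the coolant motor misalignment, the inlet motor rupture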